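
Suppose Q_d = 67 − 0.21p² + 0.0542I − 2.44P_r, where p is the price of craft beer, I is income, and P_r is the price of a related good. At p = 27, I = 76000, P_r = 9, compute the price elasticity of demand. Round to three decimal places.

First evaluate Q_d: 67 − 0.21(27)² + 0.0542(76000) − 2.44(9) = 67 − 153.09 + 4119.2 − 21.96 = 4011.15.
∂Q_d/∂p = −2·0.21·p = -11.34, so E_p = -11.34·(27/4011.15) ≈ -0.076.
|E_p| < 1: demand is inelastic.

-0.076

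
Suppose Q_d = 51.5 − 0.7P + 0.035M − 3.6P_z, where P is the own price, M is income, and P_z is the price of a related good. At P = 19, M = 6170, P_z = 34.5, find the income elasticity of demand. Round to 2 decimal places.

1.66

Q_d = 51.5 − 0.7(19) + 0.035(6170) − 3.6(34.5) = 51.5 − 13.3 + 215.95 − 124.2 = 129.95.
∂Q_d/∂M = +0.035, so E_I = 0.035·(6170/129.95) ≈ 1.66.
E_I > 1: normal good (luxury).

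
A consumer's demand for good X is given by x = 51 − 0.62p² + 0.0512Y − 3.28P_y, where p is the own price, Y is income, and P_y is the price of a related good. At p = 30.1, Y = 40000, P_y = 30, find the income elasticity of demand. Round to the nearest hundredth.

At the given point, x = 51 − 0.62(30.1)² + 0.0512(40000) − 3.28(30) = 51 − 561.7262 + 2048 − 98.4 = 1438.8738.
∂x/∂Y = +0.0512, so E_I = 0.0512·(40000/1438.8738) ≈ 1.42.
E_I > 1: normal good (luxury).

1.42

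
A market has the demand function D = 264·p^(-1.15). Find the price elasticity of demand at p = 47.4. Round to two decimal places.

-1.15

For a Cobb–Douglas (constant-elasticity) form D = A·p^α·…, the elasticity with respect to p equals the exponent α at every point.
Here the exponent on p is -1.15, so the price elasticity of demand is -1.15.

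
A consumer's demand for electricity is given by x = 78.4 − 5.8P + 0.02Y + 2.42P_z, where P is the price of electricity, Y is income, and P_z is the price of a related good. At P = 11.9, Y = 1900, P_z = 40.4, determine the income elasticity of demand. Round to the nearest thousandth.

Substituting, x = 78.4 − 5.8(11.9) + 0.02(1900) + 2.42(40.4) = 78.4 − 69.02 + 38 + 97.768 = 145.148.
∂x/∂Y = +0.02, so E_I = 0.02·(1900/145.148) ≈ 0.262.
E_I ∈ (0,1): normal good (necessity).

0.262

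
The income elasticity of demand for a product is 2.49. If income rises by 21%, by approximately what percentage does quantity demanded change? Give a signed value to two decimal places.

%ΔQ ≈ E × %ΔI = (2.49) × (21%) = 52.29%.

52.29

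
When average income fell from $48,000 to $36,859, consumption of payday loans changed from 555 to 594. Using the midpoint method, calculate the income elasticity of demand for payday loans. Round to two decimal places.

-0.26

%ΔQ = (594 − 555)/[(555+594)/2] = 39/574.5 ≈ 0.0679.
%ΔM = (36,859 − 48,000)/[(48,000+36,859)/2] = -11141/42429.5 ≈ -0.2626.
E_I = %ΔQ/%ΔM ≈ -0.26.
E_I < 0: inferior good.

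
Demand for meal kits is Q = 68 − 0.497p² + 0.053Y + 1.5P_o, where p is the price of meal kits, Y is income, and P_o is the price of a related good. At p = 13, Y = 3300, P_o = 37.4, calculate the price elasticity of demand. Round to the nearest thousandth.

-0.781

First evaluate Q: 68 − 0.497(13)² + 0.053(3300) + 1.5(37.4) = 68 − 83.993 + 174.9 + 56.1 = 215.007.
∂Q/∂p = −2·0.497·p = -12.922, so E_p = -12.922·(13/215.007) ≈ -0.781.
|E_p| < 1: demand is inelastic.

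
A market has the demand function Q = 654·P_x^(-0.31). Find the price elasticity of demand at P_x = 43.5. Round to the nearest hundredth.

For a Cobb–Douglas (constant-elasticity) form Q = A·P_x^α·…, the elasticity with respect to P_x equals the exponent α at every point.
Here the exponent on P_x is -0.31, so the price elasticity of demand is -0.31.

-0.31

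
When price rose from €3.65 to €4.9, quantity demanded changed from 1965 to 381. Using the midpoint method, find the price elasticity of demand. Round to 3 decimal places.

-4.618

%Δq = (381 − 1965)/[(1965 + 381)/2] = -1584/1173 ≈ -1.3504.
%ΔP = (4.9 − 3.65)/[(3.65 + 4.9)/2] = 1.25/4.275 ≈ 0.2924.
Arc elasticity E = %Δq/%ΔP ≈ -1.3504/0.2924 ≈ -4.618.
|E| > 1: demand is elastic over this range.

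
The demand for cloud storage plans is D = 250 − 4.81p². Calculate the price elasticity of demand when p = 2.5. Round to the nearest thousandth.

At p = 2.5, D = 219.9375.
dD/dp = −2·4.81·p = −24.05.
Point elasticity E = (dD/dp)·(p/D) = -24.05 × 2.5/219.9375 ≈ -0.273.
|E| < 1, so demand is inelastic at this price.

-0.273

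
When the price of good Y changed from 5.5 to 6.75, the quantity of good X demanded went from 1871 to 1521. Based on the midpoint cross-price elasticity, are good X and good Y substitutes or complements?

%ΔQ_x = (1521 − 1871)/[(1871+1521)/2] = -350/1696 ≈ -0.2064.
%ΔP_y = (6.75 − 5.5)/[(5.5+6.75)/2] ≈ 0.2041.
E_xy = -0.2064/0.2041 ≈ -1.011.
E_xy < 0, so the goods are complements.

complements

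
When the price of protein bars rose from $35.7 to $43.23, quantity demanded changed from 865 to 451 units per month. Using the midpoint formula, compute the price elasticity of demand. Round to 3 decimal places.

-3.298

%ΔQ = (451 − 865)/[(865 + 451)/2] = -414/658 ≈ -0.6292.
%Δp = (43.23 − 35.7)/[(35.7 + 43.23)/2] = 7.53/39.465 ≈ 0.1908.
Arc elasticity E = %ΔQ/%Δp ≈ -0.6292/0.1908 ≈ -3.298.
|E| > 1: demand is elastic over this range.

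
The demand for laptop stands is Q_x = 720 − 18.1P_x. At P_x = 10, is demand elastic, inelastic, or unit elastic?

At P_x = 10, Q_x = 539.
dQ_x/dP_x = −18.1.
Point elasticity E = (dQ_x/dP_x)·(P_x/Q_x) = -18.1 × 10/539 ≈ -0.336.
|E| ≈ 0.336 < 1, so demand is inelastic.

inelastic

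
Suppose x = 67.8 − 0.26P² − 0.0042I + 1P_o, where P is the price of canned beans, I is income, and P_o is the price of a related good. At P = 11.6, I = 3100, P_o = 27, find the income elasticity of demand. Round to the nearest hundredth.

First evaluate x: 67.8 − 0.26(11.6)² − 0.0042(3100) + 1(27) = 67.8 − 34.9856 − 13.02 + 27 = 46.7944.
∂x/∂I = −0.0042, so E_I = -0.0042·(3100/46.7944) ≈ -0.28.
E_I < 0: inferior good.

-0.28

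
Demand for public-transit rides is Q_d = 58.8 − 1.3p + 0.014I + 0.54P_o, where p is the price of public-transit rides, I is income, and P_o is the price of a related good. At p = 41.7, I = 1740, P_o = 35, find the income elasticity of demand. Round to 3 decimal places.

At the given point, Q_d = 58.8 − 1.3(41.7) + 0.014(1740) + 0.54(35) = 58.8 − 54.21 + 24.36 + 18.9 = 47.85.
∂Q_d/∂I = +0.014, so E_I = 0.014·(1740/47.85) ≈ 0.509.
E_I ∈ (0,1): normal good (necessity).

0.509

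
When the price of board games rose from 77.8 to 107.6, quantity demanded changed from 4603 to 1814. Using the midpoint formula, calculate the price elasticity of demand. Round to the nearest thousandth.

%Δq = (1814 − 4603)/[(4603 + 1814)/2] = -2789/3208.5 ≈ -0.8693.
%Δp = (107.6 − 77.8)/[(77.8 + 107.6)/2] = 29.8/92.7 ≈ 0.3215.
Arc elasticity E = %Δq/%Δp ≈ -0.8693/0.3215 ≈ -2.704.
|E| > 1: demand is elastic over this range.

-2.704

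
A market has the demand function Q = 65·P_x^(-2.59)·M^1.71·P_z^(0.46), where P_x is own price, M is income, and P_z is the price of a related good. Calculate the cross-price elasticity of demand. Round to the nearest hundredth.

0.46

For a Cobb–Douglas (constant-elasticity) form Q = A·P_z^α·…, the elasticity with respect to P_z equals the exponent α at every point.
Here the exponent on P_z is 0.46, so the cross-price elasticity of demand is 0.46.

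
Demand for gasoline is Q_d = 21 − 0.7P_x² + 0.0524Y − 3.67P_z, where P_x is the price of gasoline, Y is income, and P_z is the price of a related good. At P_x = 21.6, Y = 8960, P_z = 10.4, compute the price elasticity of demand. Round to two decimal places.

At the given point, Q_d = 21 − 0.7(21.6)² + 0.0524(8960) − 3.67(10.4) = 21 − 326.592 + 469.504 − 38.168 = 125.744.
∂Q_d/∂P_x = −2·0.7·P_x = -30.24, so E_p = -30.24·(21.6/125.744) ≈ -5.19.
|E_p| > 1: demand is elastic.

-5.19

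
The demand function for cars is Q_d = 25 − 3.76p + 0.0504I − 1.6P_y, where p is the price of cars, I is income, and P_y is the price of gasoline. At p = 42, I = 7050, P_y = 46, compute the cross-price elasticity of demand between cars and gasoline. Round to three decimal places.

First evaluate Q_d: 25 − 3.76(42) + 0.0504(7050) − 1.6(46) = 25 − 157.92 + 355.32 − 73.6 = 148.8.
∂Q_d/∂P_y = −1.6, so E_xy = -1.6·(46/148.8) ≈ -0.495.
E_xy < 0: the goods are complements.

-0.495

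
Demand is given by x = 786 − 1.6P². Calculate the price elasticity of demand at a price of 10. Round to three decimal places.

-0.511

At P = 10, x = 626.
dx/dP = −2·1.6·P = −32.
Point elasticity E = (dx/dP)·(P/x) = -32 × 10/626 ≈ -0.511.
|E| < 1, so demand is inelastic at this price.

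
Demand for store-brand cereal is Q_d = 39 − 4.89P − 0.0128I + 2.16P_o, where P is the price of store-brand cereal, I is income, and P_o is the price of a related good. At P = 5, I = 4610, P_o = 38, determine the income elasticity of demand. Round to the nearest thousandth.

-1.568

Substituting, Q_d = 39 − 4.89(5) − 0.0128(4610) + 2.16(38) = 39 − 24.45 − 59.008 + 82.08 = 37.622.
∂Q_d/∂I = −0.0128, so E_I = -0.0128·(4610/37.622) ≈ -1.568.
E_I < 0: inferior good.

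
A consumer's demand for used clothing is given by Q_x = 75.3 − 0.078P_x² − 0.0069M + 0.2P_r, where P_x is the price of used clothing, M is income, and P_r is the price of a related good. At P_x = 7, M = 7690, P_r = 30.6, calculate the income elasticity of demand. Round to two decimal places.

-2.16

Substituting, Q_x = 75.3 − 0.078(7)² − 0.0069(7690) + 0.2(30.6) = 75.3 − 3.822 − 53.061 + 6.12 = 24.537.
∂Q_x/∂M = −0.0069, so E_I = -0.0069·(7690/24.537) ≈ -2.16.
E_I < 0: inferior good.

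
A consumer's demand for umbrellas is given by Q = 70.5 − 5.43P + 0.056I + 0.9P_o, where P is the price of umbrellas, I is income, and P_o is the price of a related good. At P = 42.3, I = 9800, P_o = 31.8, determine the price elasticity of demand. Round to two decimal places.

First evaluate Q: 70.5 − 5.43(42.3) + 0.056(9800) + 0.9(31.8) = 70.5 − 229.689 + 548.8 + 28.62 = 418.231.
∂Q/∂P = −5.43, so E_p = (−5.43)·(42.3/418.231) ≈ -0.55.
|E_p| < 1: demand is inelastic.

-0.55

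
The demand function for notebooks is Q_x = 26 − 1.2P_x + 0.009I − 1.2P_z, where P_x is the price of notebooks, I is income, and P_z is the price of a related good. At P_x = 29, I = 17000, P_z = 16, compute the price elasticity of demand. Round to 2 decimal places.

-0.28

Evaluating quantity at (P_x, I, P_z) gives Q_x = 26 − 1.2(29) + 0.009(17000) − 1.2(16) = 26 − 34.8 + 153 − 19.2 = 125.
∂Q_x/∂P_x = −1.2, so E_p = (−1.2)·(29/125) ≈ -0.28.
|E_p| < 1: demand is inelastic.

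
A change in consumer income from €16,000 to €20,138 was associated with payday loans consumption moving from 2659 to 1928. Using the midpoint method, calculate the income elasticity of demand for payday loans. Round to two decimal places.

-1.39

%ΔQ = (1928 − 2659)/[(2659+1928)/2] = -731/2293.5 ≈ -0.3187.
%ΔI = (20,138 − 16,000)/[(16,000+20,138)/2] = 4138/18069 ≈ 0.2290.
E_I = %ΔQ/%ΔI ≈ -1.39.
E_I < 0: inferior good.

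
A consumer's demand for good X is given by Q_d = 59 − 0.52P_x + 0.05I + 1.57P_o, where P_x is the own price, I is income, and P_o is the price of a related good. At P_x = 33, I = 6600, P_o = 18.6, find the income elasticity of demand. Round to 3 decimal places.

0.823

Evaluating quantity at (P_x, I, P_o) gives Q_d = 59 − 0.52(33) + 0.05(6600) + 1.57(18.6) = 59 − 17.16 + 330 + 29.202 = 401.042.
∂Q_d/∂I = +0.05, so E_I = 0.05·(6600/401.042) ≈ 0.823.
E_I ∈ (0,1): normal good (necessity).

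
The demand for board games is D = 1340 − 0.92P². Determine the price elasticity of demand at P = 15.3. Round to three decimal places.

-0.383

At P = 15.3, D = 1124.6372.
dD/dP = −2·0.92·P = −28.152.
Point elasticity E = (dD/dP)·(P/D) = -28.152 × 15.3/1124.6372 ≈ -0.383.
|E| < 1, so demand is inelastic at this price.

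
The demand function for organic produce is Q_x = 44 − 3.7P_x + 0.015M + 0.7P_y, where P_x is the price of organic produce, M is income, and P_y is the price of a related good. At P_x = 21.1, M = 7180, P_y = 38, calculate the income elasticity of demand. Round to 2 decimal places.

1.07

At the given point, Q_x = 44 − 3.7(21.1) + 0.015(7180) + 0.7(38) = 44 − 78.07 + 107.7 + 26.6 = 100.23.
∂Q_x/∂M = +0.015, so E_I = 0.015·(7180/100.23) ≈ 1.07.
E_I > 1: normal good (luxury).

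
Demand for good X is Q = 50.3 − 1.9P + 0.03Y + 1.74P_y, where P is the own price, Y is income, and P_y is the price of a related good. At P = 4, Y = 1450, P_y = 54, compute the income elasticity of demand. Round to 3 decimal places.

0.241

Substituting, Q = 50.3 − 1.9(4) + 0.03(1450) + 1.74(54) = 50.3 − 7.6 + 43.5 + 93.96 = 180.16.
∂Q/∂Y = +0.03, so E_I = 0.03·(1450/180.16) ≈ 0.241.
E_I ∈ (0,1): normal good (necessity).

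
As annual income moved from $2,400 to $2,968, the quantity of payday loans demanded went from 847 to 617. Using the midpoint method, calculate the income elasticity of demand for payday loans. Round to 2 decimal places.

%ΔQ = (617 − 847)/[(847+617)/2] = -230/732 ≈ -0.3142.
%ΔY = (2,968 − 2,400)/[(2,400+2,968)/2] = 568/2684 ≈ 0.2116.
E_I = %ΔQ/%ΔY ≈ -1.48.
E_I < 0: inferior good.

-1.48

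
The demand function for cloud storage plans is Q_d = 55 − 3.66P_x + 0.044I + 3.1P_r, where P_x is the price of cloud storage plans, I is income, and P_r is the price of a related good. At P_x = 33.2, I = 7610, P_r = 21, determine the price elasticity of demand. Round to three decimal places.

-0.364

Evaluating quantity at (P_x, I, P_r) gives Q_d = 55 − 3.66(33.2) + 0.044(7610) + 3.1(21) = 55 − 121.512 + 334.84 + 65.1 = 333.428.
∂Q_d/∂P_x = −3.66, so E_p = (−3.66)·(33.2/333.428) ≈ -0.364.
|E_p| < 1: demand is inelastic.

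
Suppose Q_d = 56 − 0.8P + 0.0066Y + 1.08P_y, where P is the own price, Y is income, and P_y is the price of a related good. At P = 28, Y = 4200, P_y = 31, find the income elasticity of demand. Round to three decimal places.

0.292

Evaluating quantity at (P, Y, P_y) gives Q_d = 56 − 0.8(28) + 0.0066(4200) + 1.08(31) = 56 − 22.4 + 27.72 + 33.48 = 94.8.
∂Q_d/∂Y = +0.0066, so E_I = 0.0066·(4200/94.8) ≈ 0.292.
E_I ∈ (0,1): normal good (necessity).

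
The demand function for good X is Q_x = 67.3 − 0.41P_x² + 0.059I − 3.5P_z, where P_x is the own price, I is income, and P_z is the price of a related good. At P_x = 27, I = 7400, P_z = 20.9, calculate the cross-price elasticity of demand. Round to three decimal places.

Substituting, Q_x = 67.3 − 0.41(27)² + 0.059(7400) − 3.5(20.9) = 67.3 − 298.89 + 436.6 − 73.15 = 131.86.
∂Q_x/∂P_z = −3.5, so E_xy = -3.5·(20.9/131.86) ≈ -0.555.
E_xy < 0: the goods are complements.

-0.555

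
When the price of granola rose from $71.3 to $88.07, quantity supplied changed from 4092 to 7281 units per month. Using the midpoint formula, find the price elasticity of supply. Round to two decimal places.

%Δq = (7281 − 4092)/[(4092 + 7281)/2] = 3189/5686.5 ≈ 0.5608.
%ΔP = (88.07 − 71.3)/[(71.3 + 88.07)/2] = 16.77/79.685 ≈ 0.2105.
Arc elasticity E = %Δq/%ΔP ≈ 0.5608/0.2105 ≈ 2.66.
|E| > 1: supply is elastic over this range.

2.66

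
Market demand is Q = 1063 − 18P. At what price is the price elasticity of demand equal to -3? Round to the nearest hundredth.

44.29

Set −bP/(a − bP) = −3 ⇒ bP = 3(a − bP) ⇒ bP(1+3) = 3·a.
P = 3·1063/(18·4) ≈ 44.29.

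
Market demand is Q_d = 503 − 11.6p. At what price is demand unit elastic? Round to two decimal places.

21.68

For linear demand Q_d = a − bp, E = −bp/(a − bp). |E| = 1 ⇒ bp = a − bp ⇒ p = a/(2b).
p = 503/(2·11.6) ≈ 21.68.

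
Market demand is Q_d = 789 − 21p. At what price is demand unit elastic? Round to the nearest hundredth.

18.79

For linear demand Q_d = a − bp, E = −bp/(a − bp). |E| = 1 ⇒ bp = a − bp ⇒ p = a/(2b).
p = 789/(2·21) ≈ 18.79.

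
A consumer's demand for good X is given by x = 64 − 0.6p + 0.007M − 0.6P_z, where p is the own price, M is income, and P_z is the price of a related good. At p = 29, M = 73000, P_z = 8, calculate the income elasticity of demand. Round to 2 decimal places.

Evaluating quantity at (p, M, P_z) gives x = 64 − 0.6(29) + 0.007(73000) − 0.6(8) = 64 − 17.4 + 511 − 4.8 = 552.8.
∂x/∂M = +0.007, so E_I = 0.007·(73000/552.8) ≈ 0.92.
E_I ∈ (0,1): normal good (necessity).

0.92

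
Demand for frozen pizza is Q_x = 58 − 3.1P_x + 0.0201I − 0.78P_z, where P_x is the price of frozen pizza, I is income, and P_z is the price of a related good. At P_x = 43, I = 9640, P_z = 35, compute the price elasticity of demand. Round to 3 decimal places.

-1.462

Evaluating quantity at (P_x, I, P_z) gives Q_x = 58 − 3.1(43) + 0.0201(9640) − 0.78(35) = 58 − 133.3 + 193.764 − 27.3 = 91.164.
∂Q_x/∂P_x = −3.1, so E_p = (−3.1)·(43/91.164) ≈ -1.462.
|E_p| > 1: demand is elastic.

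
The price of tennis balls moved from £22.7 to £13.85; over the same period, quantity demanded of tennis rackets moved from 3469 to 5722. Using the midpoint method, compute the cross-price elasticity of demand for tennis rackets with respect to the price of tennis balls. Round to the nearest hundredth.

%ΔQ_x = (5722 − 3469)/[(3469+5722)/2] = 2253/4595.5 ≈ 0.4903.
%ΔP_y = (13.85 − 22.7)/[(22.7+13.85)/2] ≈ -0.4843.
E_xy = 0.4903/-0.4843 ≈ -1.01.
E_xy < 0, so tennis rackets and tennis balls are complements.

-1.01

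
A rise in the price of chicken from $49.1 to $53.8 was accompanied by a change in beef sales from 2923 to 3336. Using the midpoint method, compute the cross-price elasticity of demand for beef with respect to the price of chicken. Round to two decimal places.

%ΔQ_x = (3336 − 2923)/[(2923+3336)/2] = 413/3129.5 ≈ 0.1320.
%ΔP_y = (53.8 − 49.1)/[(49.1+53.8)/2] ≈ 0.0914.
E_xy = 0.1320/0.0914 ≈ 1.44.
E_xy > 0, so beef and chicken are substitutes.

1.44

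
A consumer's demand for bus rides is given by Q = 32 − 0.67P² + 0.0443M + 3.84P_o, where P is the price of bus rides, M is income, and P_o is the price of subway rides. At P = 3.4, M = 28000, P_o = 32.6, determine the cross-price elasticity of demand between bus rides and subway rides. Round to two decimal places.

0.09

Q = 32 − 0.67(3.4)² + 0.0443(28000) + 3.84(32.6) = 32 − 7.7452 + 1240.4 + 125.184 = 1389.8388.
∂Q/∂P_o = +3.84, so E_xy = 3.84·(32.6/1389.8388) ≈ 0.09.
E_xy > 0: the goods are substitutes.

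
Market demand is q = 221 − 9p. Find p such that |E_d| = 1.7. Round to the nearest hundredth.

15.46

Set −bp/(a − bp) = −1.7 ⇒ bp = 1.7(a − bp) ⇒ bp(1+1.7) = 1.7·a.
p = 1.7·221/(9·2.7) ≈ 15.46.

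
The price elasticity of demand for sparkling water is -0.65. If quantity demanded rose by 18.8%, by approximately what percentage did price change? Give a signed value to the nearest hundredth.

-28.92

%ΔQ ≈ E × %ΔP ⇒ %ΔP = %ΔQ / E = (18.8%)/(-0.65) ≈ -28.92%.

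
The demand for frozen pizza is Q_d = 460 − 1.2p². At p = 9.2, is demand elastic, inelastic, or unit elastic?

inelastic

At p = 9.2, Q_d = 358.432.
dQ_d/dp = −2·1.2·p = −22.08.
Point elasticity E = (dQ_d/dp)·(p/Q_d) = -22.08 × 9.2/358.432 ≈ -0.567.
|E| ≈ 0.567 < 1, so demand is inelastic.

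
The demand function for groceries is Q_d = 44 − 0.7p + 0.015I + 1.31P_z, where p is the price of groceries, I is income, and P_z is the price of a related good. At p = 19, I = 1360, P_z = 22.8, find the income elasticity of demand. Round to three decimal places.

Q_d = 44 − 0.7(19) + 0.015(1360) + 1.31(22.8) = 44 − 13.3 + 20.4 + 29.868 = 80.968.
∂Q_d/∂I = +0.015, so E_I = 0.015·(1360/80.968) ≈ 0.252.
E_I ∈ (0,1): normal good (necessity).

0.252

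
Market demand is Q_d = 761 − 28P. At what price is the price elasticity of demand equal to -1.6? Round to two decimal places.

16.73

Set −bP/(a − bP) = −1.6 ⇒ bP = 1.6(a − bP) ⇒ bP(1+1.6) = 1.6·a.
P = 1.6·761/(28·2.6) ≈ 16.73.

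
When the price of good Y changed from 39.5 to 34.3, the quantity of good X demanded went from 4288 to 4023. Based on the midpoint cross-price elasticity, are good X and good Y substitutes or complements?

substitutes

%ΔQ_x = (4023 − 4288)/[(4288+4023)/2] = -265/4155.5 ≈ -0.0638.
%ΔP_y = (34.3 − 39.5)/[(39.5+34.3)/2] ≈ -0.1409.
E_xy = -0.0638/-0.1409 ≈ 0.453.
E_xy > 0, so the goods are substitutes.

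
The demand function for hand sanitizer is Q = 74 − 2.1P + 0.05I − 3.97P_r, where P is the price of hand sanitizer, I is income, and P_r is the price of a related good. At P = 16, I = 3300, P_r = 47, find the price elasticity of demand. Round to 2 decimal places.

-1.79

Substituting, Q = 74 − 2.1(16) + 0.05(3300) − 3.97(47) = 74 − 33.6 + 165 − 186.59 = 18.81.
∂Q/∂P = −2.1, so E_p = (−2.1)·(16/18.81) ≈ -1.79.
|E_p| > 1: demand is elastic.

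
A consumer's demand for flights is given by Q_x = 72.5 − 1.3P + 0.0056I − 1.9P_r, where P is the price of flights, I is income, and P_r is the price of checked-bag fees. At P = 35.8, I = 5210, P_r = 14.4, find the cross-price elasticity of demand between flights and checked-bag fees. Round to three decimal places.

At the given point, Q_x = 72.5 − 1.3(35.8) + 0.0056(5210) − 1.9(14.4) = 72.5 − 46.54 + 29.176 − 27.36 = 27.776.
∂Q_x/∂P_r = −1.9, so E_xy = -1.9·(14.4/27.776) ≈ -0.985.
E_xy < 0: the goods are complements.

-0.985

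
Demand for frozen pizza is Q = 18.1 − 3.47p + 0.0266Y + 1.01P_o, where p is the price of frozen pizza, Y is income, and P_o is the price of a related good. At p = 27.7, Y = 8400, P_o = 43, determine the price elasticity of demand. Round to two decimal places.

First evaluate Q: 18.1 − 3.47(27.7) + 0.0266(8400) + 1.01(43) = 18.1 − 96.119 + 223.44 + 43.43 = 188.851.
∂Q/∂p = −3.47, so E_p = (−3.47)·(27.7/188.851) ≈ -0.51.
|E_p| < 1: demand is inelastic.

-0.51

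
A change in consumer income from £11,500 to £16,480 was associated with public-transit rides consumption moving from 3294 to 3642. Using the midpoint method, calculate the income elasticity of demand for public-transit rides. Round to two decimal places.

%ΔQ = (3642 − 3294)/[(3294+3642)/2] = 348/3468 ≈ 0.1003.
%ΔI = (16,480 − 11,500)/[(11,500+16,480)/2] = 4980/13990 ≈ 0.3560.
E_I = %ΔQ/%ΔI ≈ 0.28.
E_I ∈ (0,1): normal good (necessity).

0.28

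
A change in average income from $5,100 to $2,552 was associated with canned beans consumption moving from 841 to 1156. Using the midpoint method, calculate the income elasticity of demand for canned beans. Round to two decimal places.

%ΔQ = (1156 − 841)/[(841+1156)/2] = 315/998.5 ≈ 0.3155.
%ΔY = (2,552 − 5,100)/[(5,100+2,552)/2] = -2548/3826 ≈ -0.6660.
E_I = %ΔQ/%ΔY ≈ -0.47.
E_I < 0: inferior good.

-0.47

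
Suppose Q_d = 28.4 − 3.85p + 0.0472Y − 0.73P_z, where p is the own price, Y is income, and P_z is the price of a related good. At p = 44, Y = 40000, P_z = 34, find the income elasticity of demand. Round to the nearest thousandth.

1.096

Evaluating quantity at (p, Y, P_z) gives Q_d = 28.4 − 3.85(44) + 0.0472(40000) − 0.73(34) = 28.4 − 169.4 + 1888 − 24.82 = 1722.18.
∂Q_d/∂Y = +0.0472, so E_I = 0.0472·(40000/1722.18) ≈ 1.096.
E_I > 1: normal good (luxury).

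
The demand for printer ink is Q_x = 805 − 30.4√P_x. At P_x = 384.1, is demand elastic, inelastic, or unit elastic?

At P_x = 384.1, Q_x = 209.2065.
dQ_x/dP_x = −30.4/(2√P_x) = −30.4/(2·19.5985).
Point elasticity E = (dQ_x/dP_x)·(P_x/Q_x) = -0.7756 × 384.1/209.2065 ≈ -1.424.
|E| ≈ 1.424 > 1, so demand is elastic.

elastic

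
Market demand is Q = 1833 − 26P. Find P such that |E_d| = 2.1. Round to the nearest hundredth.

Set −bP/(a − bP) = −2.1 ⇒ bP = 2.1(a − bP) ⇒ bP(1+2.1) = 2.1·a.
P = 2.1·1833/(26·3.1) ≈ 47.76.

47.76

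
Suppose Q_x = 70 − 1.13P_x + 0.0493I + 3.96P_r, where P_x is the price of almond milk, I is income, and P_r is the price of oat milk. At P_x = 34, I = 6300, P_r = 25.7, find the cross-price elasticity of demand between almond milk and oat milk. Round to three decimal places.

0.229

Substituting, Q_x = 70 − 1.13(34) + 0.0493(6300) + 3.96(25.7) = 70 − 38.42 + 310.59 + 101.772 = 443.942.
∂Q_x/∂P_r = +3.96, so E_xy = 3.96·(25.7/443.942) ≈ 0.229.
E_xy > 0: the goods are substitutes.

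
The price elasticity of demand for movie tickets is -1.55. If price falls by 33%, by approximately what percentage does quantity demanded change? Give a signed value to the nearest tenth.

51.2

%ΔQ ≈ E × %ΔP = (-1.55) × (-33%) ≈ 51.2%.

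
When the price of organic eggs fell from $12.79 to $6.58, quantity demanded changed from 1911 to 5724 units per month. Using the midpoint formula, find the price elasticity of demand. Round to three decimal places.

%Δq = (5724 − 1911)/[(1911 + 5724)/2] = 3813/3817.5 ≈ 0.9988.
%Δp = (6.58 − 12.79)/[(12.79 + 6.58)/2] = -6.21/9.685 ≈ -0.6412.
Arc elasticity E = %Δq/%Δp ≈ 0.9988/-0.6412 ≈ -1.558.
|E| > 1: demand is elastic over this range.

-1.558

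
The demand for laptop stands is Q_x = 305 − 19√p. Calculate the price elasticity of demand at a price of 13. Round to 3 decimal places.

At p = 13, Q_x = 236.4945.
dQ_x/dp = −19/(2√p) = −19/(2·3.6056).
Point elasticity E = (dQ_x/dp)·(p/Q_x) = -2.6348 × 13/236.4945 ≈ -0.145.
|E| < 1, so demand is inelastic at this price.

-0.145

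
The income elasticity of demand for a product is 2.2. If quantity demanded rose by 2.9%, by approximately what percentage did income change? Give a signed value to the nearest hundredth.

1.32

%ΔQ ≈ E × %ΔI ⇒ %ΔI = %ΔQ / E = (2.9%)/(2.2) ≈ 1.32%.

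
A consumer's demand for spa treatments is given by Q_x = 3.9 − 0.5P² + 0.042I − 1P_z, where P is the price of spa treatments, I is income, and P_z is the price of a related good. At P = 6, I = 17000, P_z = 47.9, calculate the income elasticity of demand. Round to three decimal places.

1.095

At the given point, Q_x = 3.9 − 0.5(6)² + 0.042(17000) − 1(47.9) = 3.9 − 18 + 714 − 47.9 = 652.
∂Q_x/∂I = +0.042, so E_I = 0.042·(17000/652) ≈ 1.095.
E_I > 1: normal good (luxury).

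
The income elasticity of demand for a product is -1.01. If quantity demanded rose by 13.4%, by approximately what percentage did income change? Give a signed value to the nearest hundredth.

%ΔQ ≈ E × %ΔI ⇒ %ΔI = %ΔQ / E = (13.4%)/(-1.01) ≈ -13.27%.

-13.27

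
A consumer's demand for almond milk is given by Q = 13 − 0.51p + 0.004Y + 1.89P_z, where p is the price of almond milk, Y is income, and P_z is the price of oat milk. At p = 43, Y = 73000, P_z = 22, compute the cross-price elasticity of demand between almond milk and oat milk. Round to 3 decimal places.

First evaluate Q: 13 − 0.51(43) + 0.004(73000) + 1.89(22) = 13 − 21.93 + 292 + 41.58 = 324.65.
∂Q/∂P_z = +1.89, so E_xy = 1.89·(22/324.65) ≈ 0.128.
E_xy > 0: the goods are substitutes.

0.128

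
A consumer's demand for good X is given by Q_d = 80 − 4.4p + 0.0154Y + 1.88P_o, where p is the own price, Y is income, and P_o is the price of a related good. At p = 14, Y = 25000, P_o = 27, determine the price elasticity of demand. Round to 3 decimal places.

-0.136

Evaluating quantity at (p, Y, P_o) gives Q_d = 80 − 4.4(14) + 0.0154(25000) + 1.88(27) = 80 − 61.6 + 385 + 50.76 = 454.16.
∂Q_d/∂p = −4.4, so E_p = (−4.4)·(14/454.16) ≈ -0.136.
|E_p| < 1: demand is inelastic.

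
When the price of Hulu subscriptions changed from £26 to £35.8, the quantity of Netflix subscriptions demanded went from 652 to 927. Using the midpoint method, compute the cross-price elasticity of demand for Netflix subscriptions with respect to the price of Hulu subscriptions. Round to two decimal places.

%ΔQ_x = (927 − 652)/[(652+927)/2] = 275/789.5 ≈ 0.3483.
%ΔP_y = (35.8 − 26)/[(26+35.8)/2] ≈ 0.3172.
E_xy = 0.3483/0.3172 ≈ 1.10.
E_xy > 0, so Netflix subscriptions and Hulu subscriptions are substitutes.

1.10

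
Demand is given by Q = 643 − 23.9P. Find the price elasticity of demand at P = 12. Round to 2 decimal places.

At P = 12, Q = 356.2.
dQ/dP = −23.9.
Point elasticity E = (dQ/dP)·(P/Q) = -23.9 × 12/356.2 ≈ -0.81.
|E| < 1, so demand is inelastic at this price.

-0.81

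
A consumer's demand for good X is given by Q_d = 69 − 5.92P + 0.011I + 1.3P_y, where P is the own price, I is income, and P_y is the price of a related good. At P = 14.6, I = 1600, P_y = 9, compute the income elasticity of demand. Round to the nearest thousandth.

1.483

Q_d = 69 − 5.92(14.6) + 0.011(1600) + 1.3(9) = 69 − 86.432 + 17.6 + 11.7 = 11.868.
∂Q_d/∂I = +0.011, so E_I = 0.011·(1600/11.868) ≈ 1.483.
E_I > 1: normal good (luxury).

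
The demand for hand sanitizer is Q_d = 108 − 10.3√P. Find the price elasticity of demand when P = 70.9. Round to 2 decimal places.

-2.04

At P = 70.9, Q_d = 21.2718.
dQ_d/dP = −10.3/(2√P) = −10.3/(2·8.4202).
Point elasticity E = (dQ_d/dP)·(P/Q_d) = -0.6116 × 70.9/21.2718 ≈ -2.04.
|E| > 1, so demand is elastic at this price.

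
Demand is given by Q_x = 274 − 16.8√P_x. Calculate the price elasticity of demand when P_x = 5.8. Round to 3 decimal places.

At P_x = 5.8, Q_x = 233.5402.
dQ_x/dP_x = −16.8/(2√P_x) = −16.8/(2·2.4083).
Point elasticity E = (dQ_x/dP_x)·(P_x/Q_x) = -3.4879 × 5.8/233.5402 ≈ -0.087.
|E| < 1, so demand is inelastic at this price.

-0.087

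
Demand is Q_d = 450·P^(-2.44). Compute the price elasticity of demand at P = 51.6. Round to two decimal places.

-2.44

For a Cobb–Douglas (constant-elasticity) form Q_d = A·P^α·…, the elasticity with respect to P equals the exponent α at every point.
Here the exponent on P is -2.44, so the price elasticity of demand is -2.44.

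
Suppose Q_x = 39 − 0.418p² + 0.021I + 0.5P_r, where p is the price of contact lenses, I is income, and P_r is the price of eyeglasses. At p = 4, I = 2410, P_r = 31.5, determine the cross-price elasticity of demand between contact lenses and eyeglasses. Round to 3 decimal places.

Q_x = 39 − 0.418(4)² + 0.021(2410) + 0.5(31.5) = 39 − 6.688 + 50.61 + 15.75 = 98.672.
∂Q_x/∂P_r = +0.5, so E_xy = 0.5·(31.5/98.672) ≈ 0.160.
E_xy > 0: the goods are substitutes.

0.160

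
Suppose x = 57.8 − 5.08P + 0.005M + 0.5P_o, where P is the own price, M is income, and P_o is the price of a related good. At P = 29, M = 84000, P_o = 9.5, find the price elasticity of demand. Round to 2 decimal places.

-0.44

First evaluate x: 57.8 − 5.08(29) + 0.005(84000) + 0.5(9.5) = 57.8 − 147.32 + 420 + 4.75 = 335.23.
∂x/∂P = −5.08, so E_p = (−5.08)·(29/335.23) ≈ -0.44.
|E_p| < 1: demand is inelastic.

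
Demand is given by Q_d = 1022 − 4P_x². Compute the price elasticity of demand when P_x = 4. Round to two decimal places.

-0.13

At P_x = 4, Q_d = 958.
dQ_d/dP_x = −2·4·P_x = −32.
Point elasticity E = (dQ_d/dP_x)·(P_x/Q_d) = -32 × 4/958 ≈ -0.13.
|E| < 1, so demand is inelastic at this price.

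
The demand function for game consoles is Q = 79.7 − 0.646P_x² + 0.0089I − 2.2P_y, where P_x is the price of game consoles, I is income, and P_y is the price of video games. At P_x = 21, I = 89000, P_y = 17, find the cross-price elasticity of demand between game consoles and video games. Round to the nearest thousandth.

At the given point, Q = 79.7 − 0.646(21)² + 0.0089(89000) − 2.2(17) = 79.7 − 284.886 + 792.1 − 37.4 = 549.514.
∂Q/∂P_y = −2.2, so E_xy = -2.2·(17/549.514) ≈ -0.068.
E_xy < 0: the goods are complements.

-0.068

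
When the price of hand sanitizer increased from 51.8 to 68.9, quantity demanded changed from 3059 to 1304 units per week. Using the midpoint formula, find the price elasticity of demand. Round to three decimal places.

%ΔQ = (1304 − 3059)/[(3059 + 1304)/2] = -1755/2181.5 ≈ -0.8045.
%ΔP = (68.9 − 51.8)/[(51.8 + 68.9)/2] = 17.1/60.35 ≈ 0.2833.
Arc elasticity E = %ΔQ/%ΔP ≈ -0.8045/0.2833 ≈ -2.839.
|E| > 1: demand is elastic over this range.

-2.839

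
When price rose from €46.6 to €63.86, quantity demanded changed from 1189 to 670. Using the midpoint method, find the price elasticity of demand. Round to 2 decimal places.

%Δq = (670 − 1189)/[(1189 + 670)/2] = -519/929.5 ≈ -0.5584.
%Δp = (63.86 − 46.6)/[(46.6 + 63.86)/2] = 17.26/55.23 ≈ 0.3125.
Arc elasticity E = %Δq/%Δp ≈ -0.5584/0.3125 ≈ -1.79.
|E| > 1: demand is elastic over this range.

-1.79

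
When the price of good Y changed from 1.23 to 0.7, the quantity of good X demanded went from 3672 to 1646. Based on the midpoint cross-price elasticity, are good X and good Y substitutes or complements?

%ΔQ_x = (1646 − 3672)/[(3672+1646)/2] = -2026/2659 ≈ -0.7619.
%ΔP_y = (0.7 − 1.23)/[(1.23+0.7)/2] ≈ -0.5492.
E_xy = -0.7619/-0.5492 ≈ 1.387.
E_xy > 0, so the goods are substitutes.

substitutes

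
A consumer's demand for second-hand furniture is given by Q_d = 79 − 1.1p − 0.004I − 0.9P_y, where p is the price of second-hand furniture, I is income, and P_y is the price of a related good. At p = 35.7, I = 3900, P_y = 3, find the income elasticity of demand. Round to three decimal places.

Q_d = 79 − 1.1(35.7) − 0.004(3900) − 0.9(3) = 79 − 39.27 − 15.6 − 2.7 = 21.43.
∂Q_d/∂I = −0.004, so E_I = -0.004·(3900/21.43) ≈ -0.728.
E_I < 0: inferior good.

-0.728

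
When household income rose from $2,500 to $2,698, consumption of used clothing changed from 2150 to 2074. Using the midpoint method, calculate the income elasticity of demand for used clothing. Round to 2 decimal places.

-0.47

%ΔQ = (2074 − 2150)/[(2150+2074)/2] = -76/2112 ≈ -0.0360.
%ΔI = (2,698 − 2,500)/[(2,500+2,698)/2] = 198/2599 ≈ 0.0762.
E_I = %ΔQ/%ΔI ≈ -0.47.
E_I < 0: inferior good.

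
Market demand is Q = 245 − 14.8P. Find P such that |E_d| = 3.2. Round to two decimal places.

12.61

Set −bP/(a − bP) = −3.2 ⇒ bP = 3.2(a − bP) ⇒ bP(1+3.2) = 3.2·a.
P = 3.2·245/(14.8·4.2) ≈ 12.61.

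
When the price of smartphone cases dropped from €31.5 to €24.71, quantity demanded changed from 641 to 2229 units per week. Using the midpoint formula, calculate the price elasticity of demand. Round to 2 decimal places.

-4.58

%ΔQ = (2229 − 641)/[(641 + 2229)/2] = 1588/1435 ≈ 1.1066.
%Δp = (24.71 − 31.5)/[(31.5 + 24.71)/2] = -6.79/28.105 ≈ -0.2416.
Arc elasticity E = %ΔQ/%Δp ≈ 1.1066/-0.2416 ≈ -4.58.
|E| > 1: demand is elastic over this range.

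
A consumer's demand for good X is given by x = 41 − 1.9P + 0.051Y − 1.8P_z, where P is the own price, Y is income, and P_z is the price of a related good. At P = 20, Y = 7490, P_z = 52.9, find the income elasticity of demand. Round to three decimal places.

At the given point, x = 41 − 1.9(20) + 0.051(7490) − 1.8(52.9) = 41 − 38 + 381.99 − 95.22 = 289.77.
∂x/∂Y = +0.051, so E_I = 0.051·(7490/289.77) ≈ 1.318.
E_I > 1: normal good (luxury).

1.318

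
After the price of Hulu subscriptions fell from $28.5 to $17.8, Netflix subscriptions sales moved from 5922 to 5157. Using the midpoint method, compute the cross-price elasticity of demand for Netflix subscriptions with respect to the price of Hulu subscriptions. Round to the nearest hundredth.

%ΔQ_x = (5157 − 5922)/[(5922+5157)/2] = -765/5539.5 ≈ -0.1381.
%ΔP_y = (17.8 − 28.5)/[(28.5+17.8)/2] ≈ -0.4622.
E_xy = -0.1381/-0.4622 ≈ 0.30.
E_xy > 0, so Netflix subscriptions and Hulu subscriptions are substitutes.

0.30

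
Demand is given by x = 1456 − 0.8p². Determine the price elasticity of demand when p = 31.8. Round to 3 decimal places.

At p = 31.8, x = 647.008.
dx/dp = −2·0.8·p = −50.88.
Point elasticity E = (dx/dp)·(p/x) = -50.88 × 31.8/647.008 ≈ -2.501.
|E| > 1, so demand is elastic at this price.

-2.501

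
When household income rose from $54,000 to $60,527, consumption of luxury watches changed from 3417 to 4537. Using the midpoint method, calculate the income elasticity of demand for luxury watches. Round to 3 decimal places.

%ΔQ = (4537 − 3417)/[(3417+4537)/2] = 1120/3977 ≈ 0.2816.
%ΔI = (60,527 − 54,000)/[(54,000+60,527)/2] = 6527/57263.5 ≈ 0.1140.
E_I = %ΔQ/%ΔI ≈ 2.471.
E_I > 1: normal good (luxury).

2.471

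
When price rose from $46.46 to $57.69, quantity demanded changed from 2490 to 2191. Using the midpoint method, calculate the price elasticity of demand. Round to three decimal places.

%ΔQ = (2191 − 2490)/[(2490 + 2191)/2] = -299/2340.5 ≈ -0.1278.
%Δp = (57.69 − 46.46)/[(46.46 + 57.69)/2] = 11.23/52.075 ≈ 0.2157.
Arc elasticity E = %ΔQ/%Δp ≈ -0.1278/0.2157 ≈ -0.592.
|E| < 1: demand is inelastic over this range.

-0.592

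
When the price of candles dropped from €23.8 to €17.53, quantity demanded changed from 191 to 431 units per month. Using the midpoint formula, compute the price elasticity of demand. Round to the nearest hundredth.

-2.54

%Δq = (431 − 191)/[(191 + 431)/2] = 240/311 ≈ 0.7717.
%Δp = (17.53 − 23.8)/[(23.8 + 17.53)/2] = -6.27/20.665 ≈ -0.3034.
Arc elasticity E = %Δq/%Δp ≈ 0.7717/-0.3034 ≈ -2.54.
|E| > 1: demand is elastic over this range.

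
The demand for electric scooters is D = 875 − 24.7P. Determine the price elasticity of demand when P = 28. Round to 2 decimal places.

At P = 28, D = 183.4.
dD/dP = −24.7.
Point elasticity E = (dD/dP)·(P/D) = -24.7 × 28/183.4 ≈ -3.77.
|E| > 1, so demand is elastic at this price.

-3.77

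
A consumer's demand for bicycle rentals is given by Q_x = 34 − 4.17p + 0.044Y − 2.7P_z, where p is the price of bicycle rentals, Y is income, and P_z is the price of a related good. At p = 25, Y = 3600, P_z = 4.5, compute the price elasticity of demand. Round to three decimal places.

-1.372

At the given point, Q_x = 34 − 4.17(25) + 0.044(3600) − 2.7(4.5) = 34 − 104.25 + 158.4 − 12.15 = 76.
∂Q_x/∂p = −4.17, so E_p = (−4.17)·(25/76) ≈ -1.372.
|E_p| > 1: demand is elastic.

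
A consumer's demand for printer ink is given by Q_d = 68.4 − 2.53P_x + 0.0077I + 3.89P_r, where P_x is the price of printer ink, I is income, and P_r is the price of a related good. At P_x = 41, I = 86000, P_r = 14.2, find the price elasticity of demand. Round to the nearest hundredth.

At the given point, Q_d = 68.4 − 2.53(41) + 0.0077(86000) + 3.89(14.2) = 68.4 − 103.73 + 662.2 + 55.238 = 682.108.
∂Q_d/∂P_x = −2.53, so E_p = (−2.53)·(41/682.108) ≈ -0.15.
|E_p| < 1: demand is inelastic.

-0.15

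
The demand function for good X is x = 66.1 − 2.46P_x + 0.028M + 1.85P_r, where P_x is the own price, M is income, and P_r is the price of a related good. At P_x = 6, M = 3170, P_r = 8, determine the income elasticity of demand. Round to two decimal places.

0.57

At the given point, x = 66.1 − 2.46(6) + 0.028(3170) + 1.85(8) = 66.1 − 14.76 + 88.76 + 14.8 = 154.9.
∂x/∂M = +0.028, so E_I = 0.028·(3170/154.9) ≈ 0.57.
E_I ∈ (0,1): normal good (necessity).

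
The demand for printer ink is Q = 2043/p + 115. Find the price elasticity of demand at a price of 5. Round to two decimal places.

At p = 5, Q = 523.6.
dQ/dp = −2043/p² = −81.72.
Point elasticity E = (dQ/dp)·(p/Q) = -81.72 × 5/523.6 ≈ -0.78.
|E| < 1, so demand is inelastic at this price.

-0.78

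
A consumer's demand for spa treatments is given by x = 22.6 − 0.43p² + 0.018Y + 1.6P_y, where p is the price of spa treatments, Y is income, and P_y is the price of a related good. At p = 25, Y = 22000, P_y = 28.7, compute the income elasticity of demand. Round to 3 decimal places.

2.023

Evaluating quantity at (p, Y, P_y) gives x = 22.6 − 0.43(25)² + 0.018(22000) + 1.6(28.7) = 22.6 − 268.75 + 396 + 45.92 = 195.77.
∂x/∂Y = +0.018, so E_I = 0.018·(22000/195.77) ≈ 2.023.
E_I > 1: normal good (luxury).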